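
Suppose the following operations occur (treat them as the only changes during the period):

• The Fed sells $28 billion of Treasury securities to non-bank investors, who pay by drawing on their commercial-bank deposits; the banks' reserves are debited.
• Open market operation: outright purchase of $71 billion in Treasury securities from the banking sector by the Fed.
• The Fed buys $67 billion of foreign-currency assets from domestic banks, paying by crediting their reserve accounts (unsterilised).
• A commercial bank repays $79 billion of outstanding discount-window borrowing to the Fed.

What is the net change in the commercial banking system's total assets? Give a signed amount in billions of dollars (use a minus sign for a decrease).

Fed balance sheet:
  Assets:      Securities +$43B, Loans to banks −$79B, Foreign assets +$67B
  Liabilities: Bank reserves +$31B
Commercial banking system:
  Assets:      Reserves at CB +$31B, Securities −$71B, Foreign assets −$67B
  Liabilities: Checkable deposits −$28B, Borrowings from CB −$79B
Change in total bank assets = -$107 billion.

-$107 billion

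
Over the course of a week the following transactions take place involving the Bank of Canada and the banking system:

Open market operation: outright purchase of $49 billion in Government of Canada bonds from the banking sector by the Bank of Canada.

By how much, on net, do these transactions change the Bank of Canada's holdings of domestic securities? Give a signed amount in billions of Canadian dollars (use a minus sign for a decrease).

OMO purchase (from banks) $49 billion: securities added to the Bank of Canada's portfolio → +$49B.

+$49 billion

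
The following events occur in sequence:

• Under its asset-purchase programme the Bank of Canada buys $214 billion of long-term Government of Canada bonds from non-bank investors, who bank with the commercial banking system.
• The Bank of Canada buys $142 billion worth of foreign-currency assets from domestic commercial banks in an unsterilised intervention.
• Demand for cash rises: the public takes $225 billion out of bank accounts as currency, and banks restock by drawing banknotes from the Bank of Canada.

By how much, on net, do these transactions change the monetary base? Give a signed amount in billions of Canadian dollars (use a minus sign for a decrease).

Asset purchase (from non-banks) $214 billion: Bank of Canada balance sheet expands → +$214B.
FX purchase $142 billion: Bank of Canada balance sheet expands → +$142B.
Currency withdrawal $225 billion: just a shift between currency and reserves — both are base money → 0.
Net: 214 + 142 + 0 = +$356 billion.

+$356 billion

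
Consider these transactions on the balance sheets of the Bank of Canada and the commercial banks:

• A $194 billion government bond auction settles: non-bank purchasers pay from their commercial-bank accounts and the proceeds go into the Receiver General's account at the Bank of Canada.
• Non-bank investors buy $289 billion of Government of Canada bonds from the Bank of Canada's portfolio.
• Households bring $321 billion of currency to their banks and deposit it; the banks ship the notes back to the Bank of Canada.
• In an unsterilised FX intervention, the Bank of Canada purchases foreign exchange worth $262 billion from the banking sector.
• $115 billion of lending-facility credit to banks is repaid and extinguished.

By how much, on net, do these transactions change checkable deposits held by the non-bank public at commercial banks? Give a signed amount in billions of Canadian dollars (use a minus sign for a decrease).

Government account inflow $194 billion: non-bank counterparties' bank balances fall → −$194B.
Asset sale (to non-banks) $289 billion: non-bank counterparties' bank balances fall → −$289B.
Currency deposit $321 billion: non-bank counterparties' bank balances rise → +$321B.
FX purchase $262 billion: the counterparty is a bank, so public deposits are unchanged → 0.
Discount-window repayment $115 billion: the counterparty is a bank, so public deposits are unchanged → 0.
Net: −194 − 289 + 321 + 0 + 0 = -$162 billion.

-$162 billion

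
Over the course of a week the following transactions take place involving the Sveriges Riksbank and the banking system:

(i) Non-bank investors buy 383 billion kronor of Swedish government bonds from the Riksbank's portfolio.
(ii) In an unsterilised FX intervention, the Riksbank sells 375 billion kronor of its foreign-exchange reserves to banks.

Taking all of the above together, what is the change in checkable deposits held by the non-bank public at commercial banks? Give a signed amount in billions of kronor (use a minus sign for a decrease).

Asset sale (to non-banks) 383 billion kronor: non-bank counterparties' bank balances fall → −383B.
FX sale 375 billion kronor: the counterparty is a bank, so public deposits are unchanged → 0.
Net: −383 + 0 = -383 billion.

-383 billion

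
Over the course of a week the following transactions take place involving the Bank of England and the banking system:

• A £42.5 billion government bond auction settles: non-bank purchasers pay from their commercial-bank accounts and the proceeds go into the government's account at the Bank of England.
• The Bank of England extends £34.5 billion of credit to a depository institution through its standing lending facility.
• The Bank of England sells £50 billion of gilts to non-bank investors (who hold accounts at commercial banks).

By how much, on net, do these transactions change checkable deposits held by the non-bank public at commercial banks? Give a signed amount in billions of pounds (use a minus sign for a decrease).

Government account inflow £42.5 billion: non-bank counterparties' bank balances fall → −£42.5B.
Discount-window loan £34.5 billion: the counterparty is a bank, so public deposits are unchanged → 0.
Asset sale (to non-banks) £50 billion: non-bank counterparties' bank balances fall → −£50B.
Net: −42.5 + 0 − 50 = -£92.5 billion.

-£92.5 billion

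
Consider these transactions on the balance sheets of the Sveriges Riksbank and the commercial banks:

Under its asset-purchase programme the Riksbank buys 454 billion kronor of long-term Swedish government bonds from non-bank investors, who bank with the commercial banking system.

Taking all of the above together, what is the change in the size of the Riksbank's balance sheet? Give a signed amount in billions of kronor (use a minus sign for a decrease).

Riksbank balance sheet:
  Assets:      Securities +454B
  Liabilities: Bank reserves +454B
Commercial banking system:
  Assets:      Reserves at CB +454B
  Liabilities: Checkable deposits +454B
Change in total Riksbank assets = +454 billion.

+454 billion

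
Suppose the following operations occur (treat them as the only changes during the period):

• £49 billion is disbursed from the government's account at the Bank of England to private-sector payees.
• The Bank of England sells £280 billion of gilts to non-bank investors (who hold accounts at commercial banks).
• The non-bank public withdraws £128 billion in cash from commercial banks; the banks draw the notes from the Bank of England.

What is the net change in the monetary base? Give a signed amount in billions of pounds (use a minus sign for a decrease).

Government spending £49 billion: a non-base liability converts back to reserves → +£49B.
Asset sale (to non-banks) £280 billion: Bank of England balance sheet contracts → −£280B.
Currency withdrawal £128 billion: just a shift between currency and reserves — both are base money → 0.
Net: 49 − 280 + 0 = -£231 billion.

-£231 billion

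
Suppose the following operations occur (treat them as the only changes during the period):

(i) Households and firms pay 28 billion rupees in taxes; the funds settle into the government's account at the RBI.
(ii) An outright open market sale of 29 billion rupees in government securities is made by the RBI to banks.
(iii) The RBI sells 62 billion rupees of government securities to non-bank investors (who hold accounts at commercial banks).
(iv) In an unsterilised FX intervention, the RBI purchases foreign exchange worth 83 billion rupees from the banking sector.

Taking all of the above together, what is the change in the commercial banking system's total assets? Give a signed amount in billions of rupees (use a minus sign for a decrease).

RBI balance sheet:
  Assets:      Securities −91B, Foreign assets +83B
  Liabilities: Bank reserves −36B, Government deposits +28B
Commercial banking system:
  Assets:      Reserves at CB −36B, Securities +29B, Foreign assets −83B
  Liabilities: Checkable deposits −90B
Change in total bank assets = -90 billion.

-90 billion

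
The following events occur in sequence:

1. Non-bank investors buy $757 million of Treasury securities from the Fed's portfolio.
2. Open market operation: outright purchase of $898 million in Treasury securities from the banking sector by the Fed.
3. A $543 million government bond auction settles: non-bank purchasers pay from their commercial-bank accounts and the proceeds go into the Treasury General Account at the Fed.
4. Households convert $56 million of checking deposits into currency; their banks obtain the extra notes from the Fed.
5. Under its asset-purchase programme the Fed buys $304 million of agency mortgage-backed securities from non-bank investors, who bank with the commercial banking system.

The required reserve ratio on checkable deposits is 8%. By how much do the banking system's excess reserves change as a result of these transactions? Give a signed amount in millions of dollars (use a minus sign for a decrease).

Asset sale (to non-banks) $757 million: reserves −$757M, deposits −$757M.
OMO purchase (from banks) $898 million: reserves +$898M, deposits 0.
Government account inflow $543 million: reserves −$543M, deposits −$543M.
Currency withdrawal $56 million: reserves −$56M, deposits −$56M.
Asset purchase (from non-banks) $304 million: reserves +$304M, deposits +$304M.
Totals: Δreserves = −$154M, Δdeposits = −$1052M.
Δrequired reserves = 8% × −$1052M = −$84.16M.
Δexcess reserves = Δreserves − Δrequired = −$154M − (−$84.16M) = -$69.84 million.

-$69.84 million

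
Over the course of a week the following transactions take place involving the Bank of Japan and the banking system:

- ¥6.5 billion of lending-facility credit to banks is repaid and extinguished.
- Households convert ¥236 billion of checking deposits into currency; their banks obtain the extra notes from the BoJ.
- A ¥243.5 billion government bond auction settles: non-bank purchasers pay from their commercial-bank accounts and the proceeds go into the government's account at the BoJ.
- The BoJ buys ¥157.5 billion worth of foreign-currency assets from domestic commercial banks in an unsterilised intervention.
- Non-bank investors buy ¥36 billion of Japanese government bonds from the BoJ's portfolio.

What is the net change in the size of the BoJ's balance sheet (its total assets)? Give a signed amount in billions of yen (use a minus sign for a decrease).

+¥115 billion

Discount-window repayment ¥6.5 billion: a BoJ asset is shed → −¥6.5B.
Currency withdrawal ¥236 billion: only the composition of liabilities changes → 0.
Government account inflow ¥243.5 billion: only the composition of liabilities changes → 0.
FX purchase ¥157.5 billion: a BoJ asset is acquired → +¥157.5B.
Asset sale (to non-banks) ¥36 billion: a BoJ asset is shed → −¥36B.
Net: −6.5 + 0 + 0 + 157.5 − 36 = +¥115 billion.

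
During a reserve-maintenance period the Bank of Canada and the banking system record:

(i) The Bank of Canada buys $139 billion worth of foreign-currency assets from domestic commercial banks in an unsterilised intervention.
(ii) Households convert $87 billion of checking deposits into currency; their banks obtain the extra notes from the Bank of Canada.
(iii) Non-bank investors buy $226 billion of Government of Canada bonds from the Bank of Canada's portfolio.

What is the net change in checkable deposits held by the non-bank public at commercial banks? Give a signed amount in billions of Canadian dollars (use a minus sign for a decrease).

FX purchase $139 billion: the counterparty is a bank, so public deposits are unchanged → 0.
Currency withdrawal $87 billion: non-bank counterparties' bank balances fall → −$87B.
Asset sale (to non-banks) $226 billion: non-bank counterparties' bank balances fall → −$226B.
Net: 0 − 87 − 226 = -$313 billion.

-$313 billion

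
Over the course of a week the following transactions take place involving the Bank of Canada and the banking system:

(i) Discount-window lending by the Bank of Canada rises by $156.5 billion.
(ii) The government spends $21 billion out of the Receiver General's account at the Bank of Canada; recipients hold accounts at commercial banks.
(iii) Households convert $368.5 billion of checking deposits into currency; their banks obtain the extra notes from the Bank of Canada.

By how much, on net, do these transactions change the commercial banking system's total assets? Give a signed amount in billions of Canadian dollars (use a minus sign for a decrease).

-$191 billion

Bank of Canada balance sheet:
  Assets:      Loans to banks +$156.5B
  Liabilities: Bank reserves −$191B, Currency in circulation +$368.5B, Government deposits −$21B
Commercial banking system:
  Assets:      Reserves at CB −$191B
  Liabilities: Checkable deposits −$347.5B, Borrowings from CB +$156.5B
Change in total bank assets = -$191 billion.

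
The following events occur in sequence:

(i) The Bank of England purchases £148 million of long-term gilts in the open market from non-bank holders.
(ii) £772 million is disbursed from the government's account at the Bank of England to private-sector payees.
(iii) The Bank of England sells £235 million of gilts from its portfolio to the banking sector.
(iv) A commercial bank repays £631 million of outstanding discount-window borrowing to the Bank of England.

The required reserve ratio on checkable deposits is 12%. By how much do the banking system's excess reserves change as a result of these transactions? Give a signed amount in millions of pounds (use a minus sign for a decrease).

-£56.4 million

Asset purchase (from non-banks) £148 million: reserves +£148M, deposits +£148M.
Government spending £772 million: reserves +£772M, deposits +£772M.
OMO sale (to banks) £235 million: reserves −£235M, deposits 0.
Discount-window repayment £631 million: reserves −£631M, deposits 0.
Totals: Δreserves = +£54M, Δdeposits = +£920M.
Δrequired reserves = 12% × +£920M = +£110.4M.
Δexcess reserves = Δreserves − Δrequired = +£54M − (+£110.4M) = -£56.4 million.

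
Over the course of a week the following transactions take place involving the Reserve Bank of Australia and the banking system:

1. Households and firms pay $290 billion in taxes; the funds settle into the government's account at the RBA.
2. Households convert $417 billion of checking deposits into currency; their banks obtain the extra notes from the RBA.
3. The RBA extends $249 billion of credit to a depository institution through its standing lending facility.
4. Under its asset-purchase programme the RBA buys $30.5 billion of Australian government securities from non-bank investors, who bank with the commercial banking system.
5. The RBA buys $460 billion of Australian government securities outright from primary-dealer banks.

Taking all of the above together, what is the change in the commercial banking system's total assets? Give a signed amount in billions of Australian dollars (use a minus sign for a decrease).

-$427.5 billion

RBA balance sheet:
  Assets:      Securities +$490.5B, Loans to banks +$249B
  Liabilities: Bank reserves +$32.5B, Currency in circulation +$417B, Government deposits +$290B
Commercial banking system:
  Assets:      Reserves at CB +$32.5B, Securities −$460B
  Liabilities: Checkable deposits −$676.5B, Borrowings from CB +$249B
Change in total bank assets = -$427.5 billion.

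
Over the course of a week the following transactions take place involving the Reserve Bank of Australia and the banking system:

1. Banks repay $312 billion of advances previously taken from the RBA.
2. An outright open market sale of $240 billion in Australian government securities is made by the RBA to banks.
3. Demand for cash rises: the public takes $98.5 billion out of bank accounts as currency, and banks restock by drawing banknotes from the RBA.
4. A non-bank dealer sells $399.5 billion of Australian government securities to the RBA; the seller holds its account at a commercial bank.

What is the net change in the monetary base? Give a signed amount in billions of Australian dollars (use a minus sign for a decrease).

Discount-window repayment $312 billion: RBA balance sheet contracts → −$312B.
OMO sale (to banks) $240 billion: RBA balance sheet contracts → −$240B.
Currency withdrawal $98.5 billion: just a shift between currency and reserves — both are base money → 0.
Asset purchase (from non-banks) $399.5 billion: RBA balance sheet expands → +$399.5B.
Net: −312 − 240 + 0 + 399.5 = -$152.5 billion.

-$152.5 billion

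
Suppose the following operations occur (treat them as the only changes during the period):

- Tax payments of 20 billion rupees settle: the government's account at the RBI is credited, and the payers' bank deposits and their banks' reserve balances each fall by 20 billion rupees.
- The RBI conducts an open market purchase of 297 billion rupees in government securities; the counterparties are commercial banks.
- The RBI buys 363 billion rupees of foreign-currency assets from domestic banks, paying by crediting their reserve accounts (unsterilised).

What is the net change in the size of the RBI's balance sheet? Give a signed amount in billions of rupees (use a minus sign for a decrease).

Government account inflow 20 billion rupees: only the composition of liabilities changes → 0.
OMO purchase (from banks) 297 billion rupees: an RBI asset is acquired → +297B.
FX purchase 363 billion rupees: an RBI asset is acquired → +363B.
Net: 0 + 297 + 363 = +660 billion.

+660 billion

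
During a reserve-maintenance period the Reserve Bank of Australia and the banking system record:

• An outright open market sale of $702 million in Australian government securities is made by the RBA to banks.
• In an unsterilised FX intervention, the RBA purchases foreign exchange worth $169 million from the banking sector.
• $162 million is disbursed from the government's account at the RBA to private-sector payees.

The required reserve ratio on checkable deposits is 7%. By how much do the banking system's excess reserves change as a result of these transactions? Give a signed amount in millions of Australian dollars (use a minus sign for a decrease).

OMO sale (to banks) $702 million: reserves −$702M, deposits 0.
FX purchase $169 million: reserves +$169M, deposits 0.
Government spending $162 million: reserves +$162M, deposits +$162M.
Totals: Δreserves = −$371M, Δdeposits = +$162M.
Δrequired reserves = 7% × +$162M = +$11.34M.
Δexcess reserves = Δreserves − Δrequired = −$371M − (+$11.34M) = -$382.34 million.

-$382.34 million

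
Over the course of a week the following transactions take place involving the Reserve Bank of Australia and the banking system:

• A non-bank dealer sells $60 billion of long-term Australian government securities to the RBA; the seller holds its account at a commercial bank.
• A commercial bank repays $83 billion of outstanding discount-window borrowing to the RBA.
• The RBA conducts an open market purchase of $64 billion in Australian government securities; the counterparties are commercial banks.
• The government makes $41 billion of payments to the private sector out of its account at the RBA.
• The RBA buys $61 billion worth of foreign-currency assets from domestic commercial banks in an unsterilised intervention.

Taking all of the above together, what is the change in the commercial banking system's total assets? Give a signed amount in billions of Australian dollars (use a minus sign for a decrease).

RBA balance sheet:
  Assets:      Securities +$124B, Loans to banks −$83B, Foreign assets +$61B
  Liabilities: Bank reserves +$143B, Government deposits −$41B
Commercial banking system:
  Assets:      Reserves at CB +$143B, Securities −$64B, Foreign assets −$61B
  Liabilities: Checkable deposits +$101B, Borrowings from CB −$83B
Change in total bank assets = +$18 billion.

+$18 billion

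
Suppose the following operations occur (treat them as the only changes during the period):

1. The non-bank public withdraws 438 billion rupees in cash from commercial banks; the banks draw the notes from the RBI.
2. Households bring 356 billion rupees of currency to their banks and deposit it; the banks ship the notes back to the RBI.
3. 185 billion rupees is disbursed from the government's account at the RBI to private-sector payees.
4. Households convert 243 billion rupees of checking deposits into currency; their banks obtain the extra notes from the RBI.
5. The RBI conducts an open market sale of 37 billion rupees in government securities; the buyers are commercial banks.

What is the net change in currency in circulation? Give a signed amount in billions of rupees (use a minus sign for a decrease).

+325 billion

RBI balance sheet:
  Assets:      Securities −37B
  Liabilities: Bank reserves −177B, Currency in circulation +325B, Government deposits −185B
Commercial banking system:
  Assets:      Reserves at CB −177B, Securities +37B
  Liabilities: Checkable deposits −140B
So the change in currency in circulation is +325 billion.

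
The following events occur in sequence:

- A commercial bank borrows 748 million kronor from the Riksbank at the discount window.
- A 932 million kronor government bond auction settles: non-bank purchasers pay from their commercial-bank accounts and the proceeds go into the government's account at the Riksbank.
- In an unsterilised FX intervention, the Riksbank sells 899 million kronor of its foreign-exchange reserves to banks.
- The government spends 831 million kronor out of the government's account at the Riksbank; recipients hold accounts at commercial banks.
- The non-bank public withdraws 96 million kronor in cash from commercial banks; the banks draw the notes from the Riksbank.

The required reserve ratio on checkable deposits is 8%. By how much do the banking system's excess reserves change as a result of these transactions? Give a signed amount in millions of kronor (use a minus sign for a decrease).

Discount-window loan 748 million kronor: reserves +748M, deposits 0.
Government account inflow 932 million kronor: reserves −932M, deposits −932M.
FX sale 899 million kronor: reserves −899M, deposits 0.
Government spending 831 million kronor: reserves +831M, deposits +831M.
Currency withdrawal 96 million kronor: reserves −96M, deposits −96M.
Totals: Δreserves = −348M, Δdeposits = −197M.
Δrequired reserves = 8% × −197M = −15.76M.
Δexcess reserves = Δreserves − Δrequired = −348M − (−15.76M) = -332.24 million.

-332.24 million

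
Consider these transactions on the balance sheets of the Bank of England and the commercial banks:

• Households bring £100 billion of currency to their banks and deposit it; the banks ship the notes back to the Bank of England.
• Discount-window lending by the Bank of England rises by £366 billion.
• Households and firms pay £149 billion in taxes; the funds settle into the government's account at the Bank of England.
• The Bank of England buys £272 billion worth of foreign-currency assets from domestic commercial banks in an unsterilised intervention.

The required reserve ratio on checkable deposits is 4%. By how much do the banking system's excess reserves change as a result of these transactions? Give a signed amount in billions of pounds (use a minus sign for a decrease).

+£590.96 billion

Currency deposit £100 billion: reserves +£100B, deposits +£100B.
Discount-window loan £366 billion: reserves +£366B, deposits 0.
Government account inflow £149 billion: reserves −£149B, deposits −£149B.
FX purchase £272 billion: reserves +£272B, deposits 0.
Totals: Δreserves = +£589B, Δdeposits = −£49B.
Δrequired reserves = 4% × −£49B = −£1.96B.
Δexcess reserves = Δreserves − Δrequired = +£589B − (−£1.96B) = +£590.96 billion.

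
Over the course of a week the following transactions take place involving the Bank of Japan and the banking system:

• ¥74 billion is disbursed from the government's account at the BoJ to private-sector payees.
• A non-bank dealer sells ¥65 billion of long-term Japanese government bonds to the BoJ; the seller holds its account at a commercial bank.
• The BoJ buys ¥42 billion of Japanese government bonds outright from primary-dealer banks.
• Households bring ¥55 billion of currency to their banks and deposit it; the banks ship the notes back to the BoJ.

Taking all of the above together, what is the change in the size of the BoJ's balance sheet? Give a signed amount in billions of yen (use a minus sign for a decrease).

Government spending ¥74 billion: only the composition of liabilities changes → 0.
Asset purchase (from non-banks) ¥65 billion: a BoJ asset is acquired → +¥65B.
OMO purchase (from banks) ¥42 billion: a BoJ asset is acquired → +¥42B.
Currency deposit ¥55 billion: only the composition of liabilities changes → 0.
Net: 0 + 65 + 42 + 0 = +¥107 billion.

+¥107 billion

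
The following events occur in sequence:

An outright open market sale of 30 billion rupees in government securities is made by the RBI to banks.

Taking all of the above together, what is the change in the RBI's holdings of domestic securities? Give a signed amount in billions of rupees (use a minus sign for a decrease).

-30 billion

OMO sale (to banks) 30 billion rupees: securities removed from the RBI's portfolio → −30B.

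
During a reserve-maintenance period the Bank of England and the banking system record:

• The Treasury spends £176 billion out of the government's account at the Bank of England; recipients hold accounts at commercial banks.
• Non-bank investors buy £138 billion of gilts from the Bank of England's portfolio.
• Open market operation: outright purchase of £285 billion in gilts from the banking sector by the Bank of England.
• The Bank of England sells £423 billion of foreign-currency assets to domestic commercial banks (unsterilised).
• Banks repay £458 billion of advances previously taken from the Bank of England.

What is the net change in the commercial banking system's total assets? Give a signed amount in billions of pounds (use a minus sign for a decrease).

-£420 billion

Government spending £176 billion: bank balance sheets expand → +£176B.
Asset sale (to non-banks) £138 billion: bank balance sheets shrink → −£138B.
OMO purchase (from banks) £285 billion: just an asset swap on bank balance sheets → 0.
FX sale £423 billion: just an asset swap on bank balance sheets → 0.
Discount-window repayment £458 billion: bank balance sheets shrink → −£458B.
Net: 176 − 138 + 0 + 0 − 458 = -£420 billion.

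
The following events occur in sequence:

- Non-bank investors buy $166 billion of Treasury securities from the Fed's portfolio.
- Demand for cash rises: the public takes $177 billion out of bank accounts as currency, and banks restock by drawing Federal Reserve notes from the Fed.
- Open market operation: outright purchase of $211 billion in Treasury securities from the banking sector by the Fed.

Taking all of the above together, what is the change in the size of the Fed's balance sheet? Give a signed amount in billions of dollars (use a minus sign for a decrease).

Asset sale (to non-banks) $166 billion: a Fed asset is shed → −$166B.
Currency withdrawal $177 billion: only the composition of liabilities changes → 0.
OMO purchase (from banks) $211 billion: a Fed asset is acquired → +$211B.
Net: −166 + 0 + 211 = +$45 billion.

+$45 billion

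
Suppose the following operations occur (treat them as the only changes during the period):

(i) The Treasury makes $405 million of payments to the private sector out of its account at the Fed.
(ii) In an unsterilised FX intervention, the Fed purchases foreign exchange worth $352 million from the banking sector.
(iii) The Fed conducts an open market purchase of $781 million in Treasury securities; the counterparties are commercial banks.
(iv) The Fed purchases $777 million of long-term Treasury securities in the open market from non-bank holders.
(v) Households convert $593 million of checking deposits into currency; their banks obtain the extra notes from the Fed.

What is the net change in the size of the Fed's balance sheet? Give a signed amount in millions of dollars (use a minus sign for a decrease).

Government spending $405 million: only the composition of liabilities changes → 0.
FX purchase $352 million: a Fed asset is acquired → +$352M.
OMO purchase (from banks) $781 million: a Fed asset is acquired → +$781M.
Asset purchase (from non-banks) $777 million: a Fed asset is acquired → +$777M.
Currency withdrawal $593 million: only the composition of liabilities changes → 0.
Net: 0 + 352 + 781 + 777 + 0 = +$1910 million.

+$1910 million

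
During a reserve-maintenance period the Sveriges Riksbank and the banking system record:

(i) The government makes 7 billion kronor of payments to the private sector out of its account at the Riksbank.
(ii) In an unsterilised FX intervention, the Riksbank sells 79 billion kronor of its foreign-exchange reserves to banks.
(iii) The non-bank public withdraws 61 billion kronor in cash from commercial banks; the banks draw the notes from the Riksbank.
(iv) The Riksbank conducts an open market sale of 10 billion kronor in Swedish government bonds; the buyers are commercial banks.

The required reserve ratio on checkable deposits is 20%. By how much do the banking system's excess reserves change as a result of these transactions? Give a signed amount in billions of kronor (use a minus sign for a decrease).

Government spending 7 billion kronor: reserves +7B, deposits +7B.
FX sale 79 billion kronor: reserves −79B, deposits 0.
Currency withdrawal 61 billion kronor: reserves −61B, deposits −61B.
OMO sale (to banks) 10 billion kronor: reserves −10B, deposits 0.
Totals: Δreserves = −143B, Δdeposits = −54B.
Δrequired reserves = 20% × −54B = −10.8B.
Δexcess reserves = Δreserves − Δrequired = −143B − (−10.8B) = -132.2 billion.

-132.2 billion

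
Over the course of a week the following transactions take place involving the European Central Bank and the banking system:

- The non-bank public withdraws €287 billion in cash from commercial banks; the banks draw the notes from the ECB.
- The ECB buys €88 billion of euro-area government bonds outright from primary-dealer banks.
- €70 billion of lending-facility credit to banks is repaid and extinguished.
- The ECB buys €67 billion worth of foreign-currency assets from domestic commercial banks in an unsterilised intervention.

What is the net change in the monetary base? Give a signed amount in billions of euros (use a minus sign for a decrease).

+€85 billion

ECB balance sheet:
  Assets:      Securities +€88B, Loans to banks −€70B, Foreign assets +€67B
  Liabilities: Bank reserves −€202B, Currency in circulation +€287B
Commercial banking system:
  Assets:      Reserves at CB −€202B, Securities −€88B, Foreign assets −€67B
  Liabilities: Checkable deposits −€287B, Borrowings from CB −€70B
Monetary base = currency + reserves: +€287B + (−€202B) = +€85 billion.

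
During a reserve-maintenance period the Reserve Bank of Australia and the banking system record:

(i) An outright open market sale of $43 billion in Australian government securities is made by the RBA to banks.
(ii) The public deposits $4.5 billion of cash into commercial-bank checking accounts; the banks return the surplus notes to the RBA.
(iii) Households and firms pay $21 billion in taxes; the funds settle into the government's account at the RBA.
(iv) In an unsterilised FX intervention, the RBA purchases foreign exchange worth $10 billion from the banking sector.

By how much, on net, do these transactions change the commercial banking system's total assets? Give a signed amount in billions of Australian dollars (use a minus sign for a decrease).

OMO sale (to banks) $43 billion: just an asset swap on bank balance sheets → 0.
Currency deposit $4.5 billion: bank balance sheets expand → +$4.5B.
Government account inflow $21 billion: bank balance sheets shrink → −$21B.
FX purchase $10 billion: just an asset swap on bank balance sheets → 0.
Net: 0 + 4.5 − 21 + 0 = -$16.5 billion.

-$16.5 billion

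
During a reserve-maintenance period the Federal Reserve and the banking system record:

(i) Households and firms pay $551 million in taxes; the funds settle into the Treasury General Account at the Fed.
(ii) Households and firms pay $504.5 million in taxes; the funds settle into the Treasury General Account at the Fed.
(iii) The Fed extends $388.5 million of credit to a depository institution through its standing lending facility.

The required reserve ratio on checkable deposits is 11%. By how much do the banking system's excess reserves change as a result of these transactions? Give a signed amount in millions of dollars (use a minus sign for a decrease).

-$550.895 million

Government account inflow $551 million: reserves −$551M, deposits −$551M.
Government account inflow $504.5 million: reserves −$504.5M, deposits −$504.5M.
Discount-window loan $388.5 million: reserves +$388.5M, deposits 0.
Totals: Δreserves = −$667M, Δdeposits = −$1055.5M.
Δrequired reserves = 11% × −$1055.5M = −$116.105M.
Δexcess reserves = Δreserves − Δrequired = −$667M − (−$116.105M) = -$550.895 million.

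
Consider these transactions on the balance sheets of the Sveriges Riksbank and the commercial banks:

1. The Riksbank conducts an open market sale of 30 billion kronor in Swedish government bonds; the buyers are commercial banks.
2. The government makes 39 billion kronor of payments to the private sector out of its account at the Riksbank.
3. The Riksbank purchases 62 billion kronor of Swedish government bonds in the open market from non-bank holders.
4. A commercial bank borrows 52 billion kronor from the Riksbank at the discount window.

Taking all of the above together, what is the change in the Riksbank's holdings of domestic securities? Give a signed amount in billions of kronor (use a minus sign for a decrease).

+32 billion

OMO sale (to banks) 30 billion kronor: securities removed from the Riksbank's portfolio → −30B.
Government spending 39 billion kronor: the Riksbank's securities portfolio is untouched → 0.
Asset purchase (from non-banks) 62 billion kronor: securities added to the Riksbank's portfolio → +62B.
Discount-window loan 52 billion kronor: the Riksbank's securities portfolio is untouched → 0.
Net: −30 + 0 + 62 + 0 = +32 billion.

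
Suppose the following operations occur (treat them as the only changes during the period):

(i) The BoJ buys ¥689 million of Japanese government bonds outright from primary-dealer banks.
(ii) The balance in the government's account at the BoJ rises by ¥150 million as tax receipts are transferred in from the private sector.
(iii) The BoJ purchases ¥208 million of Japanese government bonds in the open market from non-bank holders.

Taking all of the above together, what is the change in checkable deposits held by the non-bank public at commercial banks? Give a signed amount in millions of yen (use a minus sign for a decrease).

BoJ balance sheet:
  Assets:      Securities +¥897M
  Liabilities: Bank reserves +¥747M, Government deposits +¥150M
Commercial banking system:
  Assets:      Reserves at CB +¥747M, Securities −¥689M
  Liabilities: Checkable deposits +¥58M
So the change in checkable deposits held by the non-bank public at commercial banks is +¥58 million.

+¥58 million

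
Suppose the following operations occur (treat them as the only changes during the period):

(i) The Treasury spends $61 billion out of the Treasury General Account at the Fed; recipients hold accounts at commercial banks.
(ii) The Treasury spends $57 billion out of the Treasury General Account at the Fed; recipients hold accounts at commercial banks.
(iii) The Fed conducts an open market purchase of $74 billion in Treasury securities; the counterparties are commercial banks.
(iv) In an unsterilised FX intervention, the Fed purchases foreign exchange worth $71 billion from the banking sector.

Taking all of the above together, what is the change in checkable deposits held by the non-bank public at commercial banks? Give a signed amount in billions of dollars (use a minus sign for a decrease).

Fed balance sheet:
  Assets:      Securities +$74B, Foreign assets +$71B
  Liabilities: Bank reserves +$263B, Government deposits −$118B
Commercial banking system:
  Assets:      Reserves at CB +$263B, Securities −$74B, Foreign assets −$71B
  Liabilities: Checkable deposits +$118B
So the change in checkable deposits held by the non-bank public at commercial banks is +$118 billion.

+$118 billion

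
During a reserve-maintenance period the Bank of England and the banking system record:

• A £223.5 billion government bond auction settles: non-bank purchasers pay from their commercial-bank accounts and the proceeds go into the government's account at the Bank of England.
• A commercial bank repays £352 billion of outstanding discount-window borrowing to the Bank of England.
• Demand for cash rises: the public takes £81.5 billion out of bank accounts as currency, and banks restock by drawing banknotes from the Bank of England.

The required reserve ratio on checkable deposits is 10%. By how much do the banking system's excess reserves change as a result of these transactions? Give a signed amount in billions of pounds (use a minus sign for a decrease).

-£626.5 billion

Government account inflow £223.5 billion: reserves −£223.5B, deposits −£223.5B.
Discount-window repayment £352 billion: reserves −£352B, deposits 0.
Currency withdrawal £81.5 billion: reserves −£81.5B, deposits −£81.5B.
Totals: Δreserves = −£657B, Δdeposits = −£305B.
Δrequired reserves = 10% × −£305B = −£30.5B.
Δexcess reserves = Δreserves − Δrequired = −£657B − (−£30.5B) = -£626.5 billion.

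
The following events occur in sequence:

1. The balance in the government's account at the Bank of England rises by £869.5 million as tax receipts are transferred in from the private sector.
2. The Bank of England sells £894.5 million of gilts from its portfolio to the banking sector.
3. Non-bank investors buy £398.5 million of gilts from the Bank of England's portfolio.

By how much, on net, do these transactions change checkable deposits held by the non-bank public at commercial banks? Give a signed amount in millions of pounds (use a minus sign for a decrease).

Government account inflow £869.5 million: non-bank counterparties' bank balances fall → −£869.5M.
OMO sale (to banks) £894.5 million: the counterparty is a bank, so public deposits are unchanged → 0.
Asset sale (to non-banks) £398.5 million: non-bank counterparties' bank balances fall → −£398.5M.
Net: −869.5 + 0 − 398.5 = -£1268 million.

-£1268 million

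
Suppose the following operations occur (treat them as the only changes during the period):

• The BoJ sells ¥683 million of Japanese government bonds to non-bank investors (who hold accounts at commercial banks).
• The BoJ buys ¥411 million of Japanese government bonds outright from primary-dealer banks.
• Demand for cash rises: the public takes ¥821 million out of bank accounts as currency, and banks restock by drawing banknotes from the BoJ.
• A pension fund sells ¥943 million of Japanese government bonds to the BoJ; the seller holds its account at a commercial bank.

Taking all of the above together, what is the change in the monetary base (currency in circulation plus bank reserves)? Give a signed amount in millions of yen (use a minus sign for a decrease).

BoJ balance sheet:
  Assets:      Securities +¥671M
  Liabilities: Bank reserves −¥150M, Currency in circulation +¥821M
Commercial banking system:
  Assets:      Reserves at CB −¥150M, Securities −¥411M
  Liabilities: Checkable deposits −¥561M
Monetary base = currency + reserves: +¥821M + (−¥150M) = +¥671 million.

+¥671 million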